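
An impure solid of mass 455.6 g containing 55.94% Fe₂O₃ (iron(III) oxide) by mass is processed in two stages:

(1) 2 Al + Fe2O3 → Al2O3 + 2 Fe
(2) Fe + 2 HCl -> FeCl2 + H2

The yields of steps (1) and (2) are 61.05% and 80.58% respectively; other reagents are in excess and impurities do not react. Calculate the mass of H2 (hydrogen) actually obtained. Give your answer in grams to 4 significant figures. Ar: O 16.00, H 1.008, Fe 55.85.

Pure Fe2O3 = 455.6 × 0.5594 = 254.86 g.
M(Fe2O3) = 2(55.85) + 3(16.00) = 159.70 g/mol.
M(H2) = 2(1.008) = 2.016 g/mol.
n(Fe2O3) = 254.86 / 159.70 = 1.5959 mol.
Step 1 (Fe2O3:Fe = 1:2): theoretical n(Fe) = 3.1918 mol; at 61.05% yield, n(Fe) = 1.9486 mol.
Step 2 (Fe:H2 = 1:1): theoretical n(H2) = 1.9486 mol, so theoretical mass = 1.9486 × 2.016 = 3.9283 g.
At 80.58% yield, actual mass of H2 = 3.9283 × 0.8058 = 3.1654 g.

3.165 g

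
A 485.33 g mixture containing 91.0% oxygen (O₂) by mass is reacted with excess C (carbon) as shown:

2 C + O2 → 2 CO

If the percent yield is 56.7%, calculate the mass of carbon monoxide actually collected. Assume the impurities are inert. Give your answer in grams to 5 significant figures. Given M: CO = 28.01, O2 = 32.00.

438.38 g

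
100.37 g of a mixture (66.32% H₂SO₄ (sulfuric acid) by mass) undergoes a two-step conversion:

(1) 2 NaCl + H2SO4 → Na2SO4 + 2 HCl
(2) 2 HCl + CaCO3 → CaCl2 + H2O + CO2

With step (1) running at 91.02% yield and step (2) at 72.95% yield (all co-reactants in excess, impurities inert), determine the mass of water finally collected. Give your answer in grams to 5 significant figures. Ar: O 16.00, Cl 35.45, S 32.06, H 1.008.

8.1191 g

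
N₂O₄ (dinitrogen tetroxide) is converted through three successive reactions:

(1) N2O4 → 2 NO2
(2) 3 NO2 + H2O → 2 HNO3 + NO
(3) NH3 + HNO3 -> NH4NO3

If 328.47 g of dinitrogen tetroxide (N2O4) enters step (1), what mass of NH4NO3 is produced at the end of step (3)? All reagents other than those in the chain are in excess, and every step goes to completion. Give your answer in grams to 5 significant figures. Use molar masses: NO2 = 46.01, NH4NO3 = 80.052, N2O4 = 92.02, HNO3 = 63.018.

381.00 g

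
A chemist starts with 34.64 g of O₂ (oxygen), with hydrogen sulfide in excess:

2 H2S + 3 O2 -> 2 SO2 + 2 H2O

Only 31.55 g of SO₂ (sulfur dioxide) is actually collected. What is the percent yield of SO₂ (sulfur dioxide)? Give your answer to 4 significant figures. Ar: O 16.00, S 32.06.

M(O2) = 2(16.00) = 32.00 g/mol.
M(SO2) = 32.06 + 2(16.00) = 64.06 g/mol.
n(O2) = 34.640 g / 32.00 g/mol = 1.0825 mol.
From the equation the O2:SO2 mole ratio is 3:2, so n(SO2) = 1.0825 × 2/3 = 0.72167 mol.
Mass of SO2 = 0.72167 mol × 64.06 g/mol = 46.230 g.
This is the theoretical yield. Percent yield = 31.55 g / 46.230 g × 100% = 68.246%.

68.25 %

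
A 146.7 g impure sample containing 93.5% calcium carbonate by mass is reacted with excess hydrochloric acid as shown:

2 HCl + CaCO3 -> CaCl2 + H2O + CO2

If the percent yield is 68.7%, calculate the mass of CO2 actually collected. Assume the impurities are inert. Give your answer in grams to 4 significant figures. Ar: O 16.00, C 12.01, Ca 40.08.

41.43 g

Pure CaCO3 available = 146.7 g × 0.935 = 137.16 g.
M(CaCO3) = 40.08 + 12.01 + 3(16.00) = 100.09 g/mol.
M(CO2) = 12.01 + 2(16.00) = 44.01 g/mol.
n(CaCO3) = 137.16 g / 100.09 g/mol = 1.3704 mol.
From the equation the CaCO3:CO2 mole ratio is 1:1, so n(CO2) = 1.3704 × 1/1 = 1.3704 mol.
Mass of CO2 = 1.3704 mol × 44.01 g/mol = 60.312 g.
Actual mass collected = 60.312 g × 0.687 = 41.434 g.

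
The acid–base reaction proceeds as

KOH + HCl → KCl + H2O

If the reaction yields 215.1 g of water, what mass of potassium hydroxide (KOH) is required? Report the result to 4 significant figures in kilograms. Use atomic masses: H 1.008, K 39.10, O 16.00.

M(H2O) = 2(1.008) + 16.00 = 18.016 g/mol.
M(KOH) = 39.10 + 16.00 + 1.008 = 56.108 g/mol.
n(H2O) = 215.10 g / 18.016 g/mol = 11.939 mol.
From the equation the H2O:KOH mole ratio is 1:1, so n(KOH) = 11.939 × 1/1 = 11.939 mol.
Mass of KOH = 11.939 mol × 56.108 g/mol = 669.90 g.
Converting to kg: 669.90 g = 0.6699 kg.

0.6699 kg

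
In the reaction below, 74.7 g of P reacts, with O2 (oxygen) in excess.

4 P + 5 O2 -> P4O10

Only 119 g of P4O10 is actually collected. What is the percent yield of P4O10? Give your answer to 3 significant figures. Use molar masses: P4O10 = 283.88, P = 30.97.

n(P) = 74.70 g / 30.97 g/mol = 2.412 mol.
From the equation the P:P4O10 mole ratio is 4:1, so n(P4O10) = 2.412 × 1/4 = 0.6030 mol.
Mass of P4O10 = 0.6030 mol × 283.88 g/mol = 171.2 g.
This is the theoretical yield. Percent yield = 119 g / 171.2 g × 100% = 69.52%.

69.5 %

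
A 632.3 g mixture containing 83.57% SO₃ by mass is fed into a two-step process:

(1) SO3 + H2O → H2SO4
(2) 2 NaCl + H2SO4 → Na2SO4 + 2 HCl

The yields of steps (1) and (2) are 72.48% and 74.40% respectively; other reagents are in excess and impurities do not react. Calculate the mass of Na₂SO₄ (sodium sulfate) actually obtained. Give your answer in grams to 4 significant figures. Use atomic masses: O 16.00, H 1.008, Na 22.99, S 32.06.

Pure SO3 = 632.3 × 0.8357 = 528.41 g.
M(SO3) = 32.06 + 3(16.00) = 80.06 g/mol.
M(Na2SO4) = 2(22.99) + 32.06 + 4(16.00) = 142.04 g/mol.
n(SO3) = 528.41 / 80.06 = 6.6002 mol.
Step 1 (SO3:H2SO4 = 1:1): theoretical n(H2SO4) = 6.6002 mol; at 72.48% yield, n(H2SO4) = 4.7838 mol.
Step 2 (H2SO4:Na2SO4 = 1:1): theoretical n(Na2SO4) = 4.7838 mol, so theoretical mass = 4.7838 × 142.04 = 679.50 g.
At 74.40% yield, actual mass of Na2SO4 = 679.50 × 0.7440 = 505.54 g.

505.5 g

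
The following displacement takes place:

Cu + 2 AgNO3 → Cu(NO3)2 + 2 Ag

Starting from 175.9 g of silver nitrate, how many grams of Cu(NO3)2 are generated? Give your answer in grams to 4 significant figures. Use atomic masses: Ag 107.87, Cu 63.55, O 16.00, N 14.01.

M(AgNO3) = 107.87 + 14.01 + 3(16.00) = 169.88 g/mol.
M(Cu(NO3)2) = 63.55 + 2(14.01) + 6(16.00) = 187.57 g/mol.
n(AgNO3) = 175.90 g / 169.88 g/mol = 1.0354 mol.
From the equation the AgNO3:Cu(NO3)2 mole ratio is 2:1, so n(Cu(NO3)2) = 1.0354 × 1/2 = 0.51772 mol.
Mass of Cu(NO3)2 = 0.51772 mol × 187.57 g/mol = 97.108 g.

97.11 g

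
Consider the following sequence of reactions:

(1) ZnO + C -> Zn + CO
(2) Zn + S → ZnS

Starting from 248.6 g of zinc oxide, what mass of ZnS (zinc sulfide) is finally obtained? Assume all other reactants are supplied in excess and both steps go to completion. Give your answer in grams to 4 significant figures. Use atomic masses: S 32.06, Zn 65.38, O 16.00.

297.7 g

M(ZnO) = 65.38 + 16.00 = 81.38 g/mol.
M(ZnS) = 65.38 + 32.06 = 97.44 g/mol.
n(ZnO) = 248.60 / 81.38 = 3.0548 mol.
Step 1 gives a 1:1 ratio of ZnO to Zn, so n(Zn) = 3.0548 mol.
In step 2 the Zn:ZnS ratio is 1:1, so n(ZnS) = 3.0548 mol.
Mass of ZnS = 3.0548 × 97.44 = 297.66 g.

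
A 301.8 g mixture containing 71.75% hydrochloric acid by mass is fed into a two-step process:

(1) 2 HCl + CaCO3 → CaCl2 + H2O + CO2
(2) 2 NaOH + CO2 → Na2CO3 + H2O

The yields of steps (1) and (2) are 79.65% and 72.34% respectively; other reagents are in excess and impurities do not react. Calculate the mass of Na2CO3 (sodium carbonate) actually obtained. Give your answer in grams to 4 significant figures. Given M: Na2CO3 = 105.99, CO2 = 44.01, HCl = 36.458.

181.4 g

Pure HCl = 301.8 × 0.7175 = 216.54 g.
n(HCl) = 216.54 / 36.458 = 5.9395 mol.
Step 1 (HCl:CO2 = 2:1): theoretical n(CO2) = 2.9697 mol; at 79.65% yield, n(CO2) = 2.3654 mol.
Step 2 (CO2:Na2CO3 = 1:1): theoretical n(Na2CO3) = 2.3654 mol, so theoretical mass = 2.3654 × 105.99 = 250.71 g.
At 72.34% yield, actual mass of Na2CO3 = 250.71 × 0.7234 = 181.36 g.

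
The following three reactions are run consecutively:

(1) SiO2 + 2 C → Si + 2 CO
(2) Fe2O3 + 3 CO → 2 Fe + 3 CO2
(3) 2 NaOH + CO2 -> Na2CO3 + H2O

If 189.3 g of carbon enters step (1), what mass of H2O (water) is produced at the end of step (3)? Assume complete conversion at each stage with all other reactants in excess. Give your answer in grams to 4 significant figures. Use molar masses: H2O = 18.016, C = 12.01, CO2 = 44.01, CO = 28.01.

284.0 g

n(C) = 189.3 / 12.01 = 15.762 mol.
Reaction (1): C→CO ratio 2:2 ⇒ n(CO) = 15.762 mol.
Reaction (2): CO→CO2 ratio 3:3 ⇒ n(CO2) = 15.762 mol.
Reaction (3): CO2→H2O ratio 1:1 ⇒ n(H2O) = 15.762 mol.
Mass of H2O = 15.762 × 18.016 = 283.97 g.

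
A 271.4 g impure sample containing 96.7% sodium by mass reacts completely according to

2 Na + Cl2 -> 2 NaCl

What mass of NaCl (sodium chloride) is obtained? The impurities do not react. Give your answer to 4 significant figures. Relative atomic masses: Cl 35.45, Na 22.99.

Mass of pure Na = 271.4 g × 0.967 = 262.44 g.
M(Na) = 22.99 g/mol.
M(NaCl) = 22.99 + 35.45 = 58.44 g/mol.
n(Na) = 262.44 g / 22.99 g/mol = 11.416 mol.
From the equation the Na:NaCl mole ratio is 2:2, so n(NaCl) = 11.416 × 2/2 = 11.416 mol.
Mass of NaCl = 11.416 mol × 58.44 g/mol = 667.13 g.

667.1 g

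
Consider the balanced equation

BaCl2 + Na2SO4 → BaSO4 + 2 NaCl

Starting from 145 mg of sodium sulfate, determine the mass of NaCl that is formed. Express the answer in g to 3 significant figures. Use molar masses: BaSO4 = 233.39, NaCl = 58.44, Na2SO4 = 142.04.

0.119 g

Convert: 145 mg = 0.1450 g.
n(Na2SO4) = 0.1450 g / 142.04 g/mol = 0.001021 mol.
From the equation the Na2SO4:NaCl mole ratio is 1:2, so n(NaCl) = 0.001021 × 2/1 = 0.002042 mol.
Mass of NaCl = 0.002042 mol × 58.44 g/mol = 0.1193 g.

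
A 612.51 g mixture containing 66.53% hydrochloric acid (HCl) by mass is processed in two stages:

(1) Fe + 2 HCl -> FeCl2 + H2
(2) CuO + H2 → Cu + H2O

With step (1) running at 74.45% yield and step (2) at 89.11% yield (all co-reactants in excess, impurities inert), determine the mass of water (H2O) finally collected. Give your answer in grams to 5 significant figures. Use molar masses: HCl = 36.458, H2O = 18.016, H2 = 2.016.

Pure HCl = 612.51 × 0.6653 = 407.503 g.
n(HCl) = 407.503 / 36.458 = 11.1773 mol.
Step 1 (HCl:H2 = 2:1): theoretical n(H2) = 5.58866 mol; at 74.45% yield, n(H2) = 4.16076 mol.
Step 2 (H2:H2O = 1:1): theoretical n(H2O) = 4.16076 mol, so theoretical mass = 4.16076 × 18.016 = 74.9602 g.
At 89.11% yield, actual mass of H2O = 74.9602 × 0.8911 = 66.7971 g.

66.797 g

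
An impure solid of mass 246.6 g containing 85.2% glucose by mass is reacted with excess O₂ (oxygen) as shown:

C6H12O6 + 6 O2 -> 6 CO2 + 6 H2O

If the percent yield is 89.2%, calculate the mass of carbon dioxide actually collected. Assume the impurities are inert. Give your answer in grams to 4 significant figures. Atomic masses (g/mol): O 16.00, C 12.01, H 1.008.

274.7 g

Pure C6H12O6 available = 246.6 g × 0.852 = 210.10 g.
M(C6H12O6) = 6(12.01) + 12(1.008) + 6(16.00) = 180.156 g/mol.
M(CO2) = 12.01 + 2(16.00) = 44.01 g/mol.
n(C6H12O6) = 210.10 g / 180.156 g/mol = 1.1662 mol.
From the equation the C6H12O6:CO2 mole ratio is 1:6, so n(CO2) = 1.1662 × 6/1 = 6.9974 mol.
Mass of CO2 = 6.9974 mol × 44.01 g/mol = 307.95 g.
Actual mass collected = 307.95 g × 0.892 = 274.70 g.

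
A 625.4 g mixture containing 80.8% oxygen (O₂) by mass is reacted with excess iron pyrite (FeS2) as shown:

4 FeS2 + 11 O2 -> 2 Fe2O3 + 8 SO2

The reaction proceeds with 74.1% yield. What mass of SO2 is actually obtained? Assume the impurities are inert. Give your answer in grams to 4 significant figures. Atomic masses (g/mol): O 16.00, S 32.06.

545.2 g

Pure O2 available = 625.4 g × 0.808 = 505.32 g.
M(O2) = 2(16.00) = 32.00 g/mol.
M(SO2) = 32.06 + 2(16.00) = 64.06 g/mol.
n(O2) = 505.32 g / 32.00 g/mol = 15.791 mol.
From the equation the O2:SO2 mole ratio is 11:8, so n(SO2) = 15.791 × 8/11 = 11.485 mol.
Mass of SO2 = 11.485 mol × 64.06 g/mol = 735.70 g.
Actual mass collected = 735.70 g × 0.741 = 545.16 g.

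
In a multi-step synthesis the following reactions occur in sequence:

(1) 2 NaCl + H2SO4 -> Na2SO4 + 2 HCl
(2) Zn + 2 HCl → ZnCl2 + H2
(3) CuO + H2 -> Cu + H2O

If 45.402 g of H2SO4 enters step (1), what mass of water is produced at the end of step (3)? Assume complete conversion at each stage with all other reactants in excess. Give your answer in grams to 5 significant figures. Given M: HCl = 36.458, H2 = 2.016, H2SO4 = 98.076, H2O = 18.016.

8.3401 g

n(H2SO4) = 45.402 / 98.076 = 0.462927 mol.
Reaction (1): H2SO4→HCl ratio 1:2 ⇒ n(HCl) = 0.925853 mol.
Reaction (2): HCl→H2 ratio 2:1 ⇒ n(H2) = 0.462927 mol.
Reaction (3): H2→H2O ratio 1:1 ⇒ n(H2O) = 0.462927 mol.
Mass of H2O = 0.462927 × 18.016 = 8.34009 g.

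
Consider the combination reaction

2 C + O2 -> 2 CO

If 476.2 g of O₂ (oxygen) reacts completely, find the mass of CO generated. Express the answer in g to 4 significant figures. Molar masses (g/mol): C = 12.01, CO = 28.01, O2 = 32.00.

n(O2) = 476.20 g / 32.00 g/mol = 14.881 mol.
From the equation the O2:CO mole ratio is 1:2, so n(CO) = 14.881 × 2/1 = 29.762 mol.
Mass of CO = 29.762 mol × 28.01 g/mol = 833.65 g.

833.6 g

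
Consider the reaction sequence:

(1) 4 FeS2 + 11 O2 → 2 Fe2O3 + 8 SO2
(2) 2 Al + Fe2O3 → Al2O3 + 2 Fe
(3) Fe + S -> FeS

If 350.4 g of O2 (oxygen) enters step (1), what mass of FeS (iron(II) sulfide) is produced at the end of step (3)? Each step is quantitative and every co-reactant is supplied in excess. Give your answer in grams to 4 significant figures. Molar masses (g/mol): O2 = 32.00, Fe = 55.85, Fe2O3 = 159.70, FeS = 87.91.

350.0 g

n(O2) = 350.4 / 32.00 = 10.950 mol.
Reaction (1): O2→Fe2O3 ratio 11:2 ⇒ n(Fe2O3) = 1.9909 mol.
Reaction (2): Fe2O3→Fe ratio 1:2 ⇒ n(Fe) = 3.9818 mol.
Reaction (3): Fe→FeS ratio 1:1 ⇒ n(FeS) = 3.9818 mol.
Mass of FeS = 3.9818 × 87.91 = 350.04 g.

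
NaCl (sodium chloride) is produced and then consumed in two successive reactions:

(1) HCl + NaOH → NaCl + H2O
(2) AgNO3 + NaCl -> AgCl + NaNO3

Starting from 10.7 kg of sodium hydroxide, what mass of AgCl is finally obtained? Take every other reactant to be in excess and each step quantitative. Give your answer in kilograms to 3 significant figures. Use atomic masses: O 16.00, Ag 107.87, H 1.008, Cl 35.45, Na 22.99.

38.3 kg

M(NaOH) = 22.99 + 16.00 + 1.008 = 39.998 g/mol.
M(AgCl) = 107.87 + 35.45 = 143.32 g/mol.
10.7 kg = 10700 g.
n(NaOH) = 10700 / 39.998 = 267.5 mol.
Step 1 gives a 1:1 ratio of NaOH to NaCl, so n(NaCl) = 267.5 mol.
In step 2 the NaCl:AgCl ratio is 1:1, so n(AgCl) = 267.5 mol.
Mass of AgCl = 267.5 × 143.32 = 38340 g = 38.3 kg.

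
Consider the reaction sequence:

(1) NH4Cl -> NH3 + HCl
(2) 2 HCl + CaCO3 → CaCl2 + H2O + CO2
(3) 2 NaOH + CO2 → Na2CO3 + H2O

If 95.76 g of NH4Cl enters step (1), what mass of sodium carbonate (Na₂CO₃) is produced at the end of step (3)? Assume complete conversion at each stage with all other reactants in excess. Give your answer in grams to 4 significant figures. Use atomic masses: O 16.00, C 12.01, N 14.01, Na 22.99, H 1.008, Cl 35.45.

M(NH4Cl) = 14.01 + 4(1.008) + 35.45 = 53.492 g/mol.
M(Na2CO3) = 2(22.99) + 12.01 + 3(16.00) = 105.99 g/mol.
n(NH4Cl) = 95.76 / 53.492 = 1.7902 mol.
Reaction (1): NH4Cl→HCl ratio 1:1 ⇒ n(HCl) = 1.7902 mol.
Reaction (2): HCl→CO2 ratio 2:1 ⇒ n(CO2) = 0.89509 mol.
Reaction (3): CO2→Na2CO3 ratio 1:1 ⇒ n(Na2CO3) = 0.89509 mol.
Mass of Na2CO3 = 0.89509 × 105.99 = 94.870 g.

94.87 g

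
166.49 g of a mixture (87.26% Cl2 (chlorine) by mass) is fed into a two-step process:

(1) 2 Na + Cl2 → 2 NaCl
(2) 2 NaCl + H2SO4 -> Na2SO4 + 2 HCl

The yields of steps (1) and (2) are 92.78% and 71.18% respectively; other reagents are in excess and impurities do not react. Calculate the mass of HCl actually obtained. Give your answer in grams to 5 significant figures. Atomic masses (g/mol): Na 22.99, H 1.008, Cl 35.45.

98.672 g

Pure Cl2 = 166.49 × 0.8726 = 145.279 g.
M(Cl2) = 2(35.45) = 70.90 g/mol.
M(HCl) = 1.008 + 35.45 = 36.458 g/mol.
n(Cl2) = 145.279 / 70.90 = 2.04907 mol.
Step 1 (Cl2:NaCl = 1:2): theoretical n(NaCl) = 4.09814 mol; at 92.78% yield, n(NaCl) = 3.80226 mol.
Step 2 (NaCl:HCl = 2:2): theoretical n(HCl) = 3.80226 mol, so theoretical mass = 3.80226 × 36.458 = 138.623 g.
At 71.18% yield, actual mass of HCl = 138.623 × 0.7118 = 98.6716 g.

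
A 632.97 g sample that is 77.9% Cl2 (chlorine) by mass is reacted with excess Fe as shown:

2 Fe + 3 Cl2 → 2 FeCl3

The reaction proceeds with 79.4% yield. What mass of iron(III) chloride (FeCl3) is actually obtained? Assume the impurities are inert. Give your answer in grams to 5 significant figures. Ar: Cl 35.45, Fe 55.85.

597.11 g

Pure Cl2 available = 632.97 g × 0.779 = 493.084 g.
M(Cl2) = 2(35.45) = 70.90 g/mol.
M(FeCl3) = 55.85 + 3(35.45) = 162.20 g/mol.
n(Cl2) = 493.084 g / 70.90 g/mol = 6.95464 mol.
From the equation the Cl2:FeCl3 mole ratio is 3:2, so n(FeCl3) = 6.95464 × 2/3 = 4.63642 mol.
Mass of FeCl3 = 4.63642 mol × 162.20 g/mol = 752.028 g.
Actual mass collected = 752.028 g × 0.794 = 597.110 g.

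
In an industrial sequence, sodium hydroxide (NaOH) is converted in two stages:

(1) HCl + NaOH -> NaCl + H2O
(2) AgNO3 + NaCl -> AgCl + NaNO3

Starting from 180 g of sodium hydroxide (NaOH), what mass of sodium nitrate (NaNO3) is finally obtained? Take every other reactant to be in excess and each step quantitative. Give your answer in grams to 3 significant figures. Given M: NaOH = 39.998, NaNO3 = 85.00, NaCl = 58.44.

383 g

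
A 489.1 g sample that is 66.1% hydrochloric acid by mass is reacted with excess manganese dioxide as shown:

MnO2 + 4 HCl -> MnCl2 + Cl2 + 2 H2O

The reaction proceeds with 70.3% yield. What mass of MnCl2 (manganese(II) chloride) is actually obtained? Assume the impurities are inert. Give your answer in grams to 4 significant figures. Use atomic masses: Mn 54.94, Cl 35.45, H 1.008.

196.1 g

Pure HCl available = 489.1 g × 0.661 = 323.30 g.
M(HCl) = 1.008 + 35.45 = 36.458 g/mol.
M(MnCl2) = 54.94 + 2(35.45) = 125.84 g/mol.
n(HCl) = 323.30 g / 36.458 g/mol = 8.8676 mol.
From the equation the HCl:MnCl2 mole ratio is 4:1, so n(MnCl2) = 8.8676 × 1/4 = 2.2169 mol.
Mass of MnCl2 = 2.2169 mol × 125.84 g/mol = 278.97 g.
Actual mass collected = 278.97 g × 0.703 = 196.12 g.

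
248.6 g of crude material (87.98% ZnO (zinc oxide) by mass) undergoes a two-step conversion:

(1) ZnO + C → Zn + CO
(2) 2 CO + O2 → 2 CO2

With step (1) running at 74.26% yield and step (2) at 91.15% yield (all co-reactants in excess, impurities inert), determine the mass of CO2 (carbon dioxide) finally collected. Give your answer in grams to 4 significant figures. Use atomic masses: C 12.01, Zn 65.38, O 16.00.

80.06 g

Pure ZnO = 248.6 × 0.8798 = 218.72 g.
M(ZnO) = 65.38 + 16.00 = 81.38 g/mol.
M(CO2) = 12.01 + 2(16.00) = 44.01 g/mol.
n(ZnO) = 218.72 / 81.38 = 2.6876 mol.
Step 1 (ZnO:CO = 1:1): theoretical n(CO) = 2.6876 mol; at 74.26% yield, n(CO) = 1.9958 mol.
Step 2 (CO:CO2 = 2:2): theoretical n(CO2) = 1.9958 mol, so theoretical mass = 1.9958 × 44.01 = 87.836 g.
At 91.15% yield, actual mass of CO2 = 87.836 × 0.9115 = 80.063 g.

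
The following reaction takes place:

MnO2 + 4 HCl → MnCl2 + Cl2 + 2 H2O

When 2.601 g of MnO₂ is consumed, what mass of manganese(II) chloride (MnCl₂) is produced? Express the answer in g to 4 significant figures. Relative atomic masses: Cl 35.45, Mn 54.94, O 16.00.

M(MnO2) = 54.94 + 2(16.00) = 86.94 g/mol.
M(MnCl2) = 54.94 + 2(35.45) = 125.84 g/mol.
n(MnO2) = 2.6010 g / 86.94 g/mol = 0.029917 mol.
From the equation the MnO2:MnCl2 mole ratio is 1:1, so n(MnCl2) = 0.029917 × 1/1 = 0.029917 mol.
Mass of MnCl2 = 0.029917 mol × 125.84 g/mol = 3.7648 g.

3.765 g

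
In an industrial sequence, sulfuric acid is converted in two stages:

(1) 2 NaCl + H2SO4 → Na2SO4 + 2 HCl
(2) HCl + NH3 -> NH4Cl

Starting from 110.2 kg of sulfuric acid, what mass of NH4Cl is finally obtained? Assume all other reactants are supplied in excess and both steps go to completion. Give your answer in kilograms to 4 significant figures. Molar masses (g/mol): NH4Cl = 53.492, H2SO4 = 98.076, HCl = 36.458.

120.2 kg

110.2 kg = 110200 g.
n(H2SO4) = 110200 / 98.076 = 1123.6 mol.
Step 1 gives a 1:2 ratio of H2SO4 to HCl, so n(HCl) = 2247.2 mol.
In step 2 the HCl:NH4Cl ratio is 1:1, so n(NH4Cl) = 2247.2 mol.
Mass of NH4Cl = 2247.2 × 53.492 = 120210 g = 120.2 kg.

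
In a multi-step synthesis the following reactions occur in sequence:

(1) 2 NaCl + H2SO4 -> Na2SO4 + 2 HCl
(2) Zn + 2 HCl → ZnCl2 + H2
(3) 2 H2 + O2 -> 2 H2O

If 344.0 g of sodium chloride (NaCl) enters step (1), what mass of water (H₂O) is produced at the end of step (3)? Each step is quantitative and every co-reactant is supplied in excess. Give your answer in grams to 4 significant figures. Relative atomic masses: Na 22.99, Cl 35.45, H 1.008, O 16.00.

M(NaCl) = 22.99 + 35.45 = 58.44 g/mol.
M(H2O) = 2(1.008) + 16.00 = 18.016 g/mol.
n(NaCl) = 344.0 / 58.44 = 5.8864 mol.
Reaction (1): NaCl→HCl ratio 2:2 ⇒ n(HCl) = 5.8864 mol.
Reaction (2): HCl→H2 ratio 2:1 ⇒ n(H2) = 2.9432 mol.
Reaction (3): H2→H2O ratio 2:2 ⇒ n(H2O) = 2.9432 mol.
Mass of H2O = 2.9432 × 18.016 = 53.025 g.

53.02 g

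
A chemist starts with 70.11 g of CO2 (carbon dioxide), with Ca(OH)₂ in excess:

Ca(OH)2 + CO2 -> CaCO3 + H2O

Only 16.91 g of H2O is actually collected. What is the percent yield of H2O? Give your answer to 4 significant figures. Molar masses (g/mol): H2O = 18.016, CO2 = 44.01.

n(CO2) = 70.110 g / 44.01 g/mol = 1.5930 mol.
From the equation the CO2:H2O mole ratio is 1:1, so n(H2O) = 1.5930 × 1/1 = 1.5930 mol.
Mass of H2O = 1.5930 mol × 18.016 g/mol = 28.700 g.
This is the theoretical yield. Percent yield = 16.91 g / 28.700 g × 100% = 58.919%.

58.92 %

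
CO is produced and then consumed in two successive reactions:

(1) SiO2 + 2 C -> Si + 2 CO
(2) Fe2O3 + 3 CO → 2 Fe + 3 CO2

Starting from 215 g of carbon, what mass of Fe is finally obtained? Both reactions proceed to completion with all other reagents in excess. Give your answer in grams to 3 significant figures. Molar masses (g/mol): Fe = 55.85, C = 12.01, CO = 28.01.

667 g

n(C) = 215.0 / 12.01 = 17.90 mol.
Step 1 gives a 2:2 ratio of C to CO, so n(CO) = 17.90 mol.
In step 2 the CO:Fe ratio is 3:2, so n(Fe) = 11.93 mol.
Mass of Fe = 11.93 × 55.85 = 666.5 g.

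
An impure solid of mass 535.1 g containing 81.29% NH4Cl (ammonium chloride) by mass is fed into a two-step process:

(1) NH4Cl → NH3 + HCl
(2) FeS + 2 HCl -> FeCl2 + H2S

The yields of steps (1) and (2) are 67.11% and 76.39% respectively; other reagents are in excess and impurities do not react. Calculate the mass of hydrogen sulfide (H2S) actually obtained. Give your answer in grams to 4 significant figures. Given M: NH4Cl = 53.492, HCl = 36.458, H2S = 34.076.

Pure NH4Cl = 535.1 × 0.8129 = 434.98 g.
n(NH4Cl) = 434.98 / 53.492 = 8.1317 mol.
Step 1 (NH4Cl:HCl = 1:1): theoretical n(HCl) = 8.1317 mol; at 67.11% yield, n(HCl) = 5.4572 mol.
Step 2 (HCl:H2S = 2:1): theoretical n(H2S) = 2.7286 mol, so theoretical mass = 2.7286 × 34.076 = 92.980 g.
At 76.39% yield, actual mass of H2S = 92.980 × 0.7639 = 71.027 g.

71.03 g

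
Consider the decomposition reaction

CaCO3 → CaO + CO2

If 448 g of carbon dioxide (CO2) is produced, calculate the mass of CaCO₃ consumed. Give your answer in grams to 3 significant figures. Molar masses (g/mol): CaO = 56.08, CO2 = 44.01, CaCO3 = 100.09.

n(CO2) = 448.0 g / 44.01 g/mol = 10.18 mol.
From the equation the CO2:CaCO3 mole ratio is 1:1, so n(CaCO3) = 10.18 × 1/1 = 10.18 mol.
Mass of CaCO3 = 10.18 mol × 100.09 g/mol = 1019 g.

1020 g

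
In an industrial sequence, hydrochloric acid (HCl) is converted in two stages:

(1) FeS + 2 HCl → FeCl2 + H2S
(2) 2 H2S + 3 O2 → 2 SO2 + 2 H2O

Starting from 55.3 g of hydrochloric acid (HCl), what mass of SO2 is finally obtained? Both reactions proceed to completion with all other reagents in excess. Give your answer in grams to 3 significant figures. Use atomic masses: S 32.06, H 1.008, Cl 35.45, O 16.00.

48.6 g

M(HCl) = 1.008 + 35.45 = 36.458 g/mol.
M(SO2) = 32.06 + 2(16.00) = 64.06 g/mol.
n(HCl) = 55.30 / 36.458 = 1.517 mol.
Step 1 gives a 2:1 ratio of HCl to H2S, so n(H2S) = 0.7584 mol.
In step 2 the H2S:SO2 ratio is 2:2, so n(SO2) = 0.7584 mol.
Mass of SO2 = 0.7584 × 64.06 = 48.58 g.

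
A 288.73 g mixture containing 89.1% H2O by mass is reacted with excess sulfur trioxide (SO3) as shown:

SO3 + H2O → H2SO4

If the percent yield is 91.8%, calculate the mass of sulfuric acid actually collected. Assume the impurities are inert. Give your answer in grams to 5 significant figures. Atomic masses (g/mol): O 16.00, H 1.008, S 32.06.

1285.6 g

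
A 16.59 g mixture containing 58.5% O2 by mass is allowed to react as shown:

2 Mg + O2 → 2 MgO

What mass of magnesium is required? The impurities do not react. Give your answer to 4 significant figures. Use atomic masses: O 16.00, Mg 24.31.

Mass of pure O2 = 16.59 g × 0.585 = 9.7051 g.
M(O2) = 2(16.00) = 32.00 g/mol.
M(Mg) = 24.31 g/mol.
n(O2) = 9.7051 g / 32.00 g/mol = 0.30329 mol.
From the equation the O2:Mg mole ratio is 1:2, so n(Mg) = 0.30329 × 2/1 = 0.60657 mol.
Mass of Mg = 0.60657 mol × 24.31 g/mol = 14.746 g.

14.75 g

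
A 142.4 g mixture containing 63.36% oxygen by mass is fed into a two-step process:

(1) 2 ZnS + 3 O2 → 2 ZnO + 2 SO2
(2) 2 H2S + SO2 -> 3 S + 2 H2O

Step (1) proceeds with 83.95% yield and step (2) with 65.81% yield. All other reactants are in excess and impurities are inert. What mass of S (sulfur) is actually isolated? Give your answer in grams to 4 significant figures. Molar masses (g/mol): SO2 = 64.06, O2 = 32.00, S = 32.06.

Pure O2 = 142.4 × 0.6336 = 90.225 g.
n(O2) = 90.225 / 32.00 = 2.8195 mol.
Step 1 (O2:SO2 = 3:2): theoretical n(SO2) = 1.8797 mol; at 83.95% yield, n(SO2) = 1.5780 mol.
Step 2 (SO2:S = 1:3): theoretical n(S) = 4.7340 mol, so theoretical mass = 4.7340 × 32.06 = 151.77 g.
At 65.81% yield, actual mass of S = 151.77 × 0.6581 = 99.881 g.

99.88 g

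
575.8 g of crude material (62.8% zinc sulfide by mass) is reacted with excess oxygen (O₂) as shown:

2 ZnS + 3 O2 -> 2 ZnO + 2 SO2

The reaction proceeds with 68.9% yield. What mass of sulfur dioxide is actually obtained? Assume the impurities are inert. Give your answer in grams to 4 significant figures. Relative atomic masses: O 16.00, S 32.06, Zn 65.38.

Pure ZnS available = 575.8 g × 0.628 = 361.60 g.
M(ZnS) = 65.38 + 32.06 = 97.44 g/mol.
M(SO2) = 32.06 + 2(16.00) = 64.06 g/mol.
n(ZnS) = 361.60 g / 97.44 g/mol = 3.7110 mol.
From the equation the ZnS:SO2 mole ratio is 2:2, so n(SO2) = 3.7110 × 2/2 = 3.7110 mol.
Mass of SO2 = 3.7110 mol × 64.06 g/mol = 237.73 g.
Actual mass collected = 237.73 g × 0.689 = 163.79 g.

163.8 g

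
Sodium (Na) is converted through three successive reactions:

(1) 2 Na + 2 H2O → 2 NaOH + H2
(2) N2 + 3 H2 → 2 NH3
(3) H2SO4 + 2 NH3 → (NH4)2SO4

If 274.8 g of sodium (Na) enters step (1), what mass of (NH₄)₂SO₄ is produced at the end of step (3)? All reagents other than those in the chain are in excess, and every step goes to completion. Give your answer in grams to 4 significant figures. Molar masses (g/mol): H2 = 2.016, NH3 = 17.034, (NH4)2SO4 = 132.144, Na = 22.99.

263.3 g

n(Na) = 274.8 / 22.99 = 11.953 mol.
Reaction (1): Na→H2 ratio 2:1 ⇒ n(H2) = 5.9765 mol.
Reaction (2): H2→NH3 ratio 3:2 ⇒ n(NH3) = 3.9843 mol.
Reaction (3): NH3→(NH4)2SO4 ratio 2:1 ⇒ n((NH4)2SO4) = 1.9922 mol.
Mass of (NH4)2SO4 = 1.9922 × 132.144 = 263.25 g.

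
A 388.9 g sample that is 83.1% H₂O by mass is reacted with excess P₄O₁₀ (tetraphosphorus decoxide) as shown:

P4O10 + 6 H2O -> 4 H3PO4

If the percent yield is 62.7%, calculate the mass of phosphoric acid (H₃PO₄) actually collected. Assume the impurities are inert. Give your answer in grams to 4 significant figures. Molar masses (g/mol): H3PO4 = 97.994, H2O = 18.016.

734.8 g

Pure H2O available = 388.9 g × 0.831 = 323.18 g.
n(H2O) = 323.18 g / 18.016 g/mol = 17.938 mol.
From the equation the H2O:H3PO4 mole ratio is 6:4, so n(H3PO4) = 17.938 × 4/6 = 11.959 mol.
Mass of H3PO4 = 11.959 mol × 97.994 g/mol = 1171.9 g.
Actual mass collected = 1171.9 g × 0.627 = 734.78 g.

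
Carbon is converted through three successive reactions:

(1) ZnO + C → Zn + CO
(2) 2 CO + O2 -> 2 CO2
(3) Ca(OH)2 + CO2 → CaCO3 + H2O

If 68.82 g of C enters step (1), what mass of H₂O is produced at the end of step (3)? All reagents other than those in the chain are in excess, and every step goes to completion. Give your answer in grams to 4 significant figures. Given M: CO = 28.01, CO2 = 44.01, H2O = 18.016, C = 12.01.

103.2 g

n(C) = 68.82 / 12.01 = 5.7302 mol.
Reaction (1): C→CO ratio 1:1 ⇒ n(CO) = 5.7302 mol.
Reaction (2): CO→CO2 ratio 2:2 ⇒ n(CO2) = 5.7302 mol.
Reaction (3): CO2→H2O ratio 1:1 ⇒ n(H2O) = 5.7302 mol.
Mass of H2O = 5.7302 × 18.016 = 103.24 g.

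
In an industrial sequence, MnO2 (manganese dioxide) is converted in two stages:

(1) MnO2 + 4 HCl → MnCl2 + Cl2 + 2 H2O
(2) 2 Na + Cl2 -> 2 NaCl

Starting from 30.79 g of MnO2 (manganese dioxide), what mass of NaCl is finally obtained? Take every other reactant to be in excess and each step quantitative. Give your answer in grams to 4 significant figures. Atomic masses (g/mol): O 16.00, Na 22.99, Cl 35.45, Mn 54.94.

M(MnO2) = 54.94 + 2(16.00) = 86.94 g/mol.
M(NaCl) = 22.99 + 35.45 = 58.44 g/mol.
n(MnO2) = 30.790 / 86.94 = 0.35415 mol.
Step 1 gives a 1:1 ratio of MnO2 to Cl2, so n(Cl2) = 0.35415 mol.
In step 2 the Cl2:NaCl ratio is 1:2, so n(NaCl) = 0.70830 mol.
Mass of NaCl = 0.70830 × 58.44 = 41.393 g.

41.39 g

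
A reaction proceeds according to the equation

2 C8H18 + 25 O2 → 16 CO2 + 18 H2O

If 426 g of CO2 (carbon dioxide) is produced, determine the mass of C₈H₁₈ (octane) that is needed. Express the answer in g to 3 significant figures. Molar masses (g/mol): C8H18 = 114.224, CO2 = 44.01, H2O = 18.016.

138 g

n(CO2) = 426.0 g / 44.01 g/mol = 9.680 mol.
From the equation the CO2:C8H18 mole ratio is 16:2, so n(C8H18) = 9.680 × 2/16 = 1.210 mol.
Mass of C8H18 = 1.210 mol × 114.224 g/mol = 138.2 g.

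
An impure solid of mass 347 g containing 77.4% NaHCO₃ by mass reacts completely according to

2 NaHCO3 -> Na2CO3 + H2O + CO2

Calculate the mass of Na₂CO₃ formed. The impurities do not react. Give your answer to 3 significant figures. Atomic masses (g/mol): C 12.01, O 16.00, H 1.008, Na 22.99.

169 g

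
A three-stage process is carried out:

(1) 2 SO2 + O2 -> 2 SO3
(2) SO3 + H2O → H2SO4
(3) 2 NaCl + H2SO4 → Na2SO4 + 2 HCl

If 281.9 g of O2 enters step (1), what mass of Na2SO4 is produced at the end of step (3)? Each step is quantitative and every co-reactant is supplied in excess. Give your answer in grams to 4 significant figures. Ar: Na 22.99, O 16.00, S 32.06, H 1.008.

2503 g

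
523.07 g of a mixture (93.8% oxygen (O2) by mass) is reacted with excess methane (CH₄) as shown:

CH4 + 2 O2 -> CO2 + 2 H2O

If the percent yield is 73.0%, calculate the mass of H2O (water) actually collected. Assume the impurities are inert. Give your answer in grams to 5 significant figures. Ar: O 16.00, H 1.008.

201.65 g

Pure O2 available = 523.07 g × 0.938 = 490.640 g.
M(O2) = 2(16.00) = 32.00 g/mol.
M(H2O) = 2(1.008) + 16.00 = 18.016 g/mol.
n(O2) = 490.640 g / 32.00 g/mol = 15.3325 mol.
From the equation the O2:H2O mole ratio is 2:2, so n(H2O) = 15.3325 × 2/2 = 15.3325 mol.
Mass of H2O = 15.3325 mol × 18.016 g/mol = 276.230 g.
Actual mass collected = 276.230 g × 0.730 = 201.648 g.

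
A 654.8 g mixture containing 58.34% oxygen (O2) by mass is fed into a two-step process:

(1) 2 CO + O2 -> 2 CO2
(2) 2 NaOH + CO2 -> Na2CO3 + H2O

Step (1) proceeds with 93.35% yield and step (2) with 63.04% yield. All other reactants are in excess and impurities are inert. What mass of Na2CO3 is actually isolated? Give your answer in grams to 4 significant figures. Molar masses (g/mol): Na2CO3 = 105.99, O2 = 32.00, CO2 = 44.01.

Pure O2 = 654.8 × 0.5834 = 382.01 g.
n(O2) = 382.01 / 32.00 = 11.938 mol.
Step 1 (O2:CO2 = 1:2): theoretical n(CO2) = 23.876 mol; at 93.35% yield, n(CO2) = 22.288 mol.
Step 2 (CO2:Na2CO3 = 1:1): theoretical n(Na2CO3) = 22.288 mol, so theoretical mass = 22.288 × 105.99 = 2362.3 g.
At 63.04% yield, actual mass of Na2CO3 = 2362.3 × 0.6304 = 1489.2 g.

1489 g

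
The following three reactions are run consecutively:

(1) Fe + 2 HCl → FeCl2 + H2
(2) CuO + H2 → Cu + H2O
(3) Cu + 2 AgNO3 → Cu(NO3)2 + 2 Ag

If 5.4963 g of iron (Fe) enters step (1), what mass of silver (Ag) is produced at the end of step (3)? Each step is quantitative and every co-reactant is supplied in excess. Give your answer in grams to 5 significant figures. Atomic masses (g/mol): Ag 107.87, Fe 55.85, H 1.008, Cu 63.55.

M(Fe) = 55.85 g/mol.
M(Ag) = 107.87 g/mol.
n(Fe) = 5.4963 / 55.85 = 0.0984118 mol.
Reaction (1): Fe→H2 ratio 1:1 ⇒ n(H2) = 0.0984118 mol.
Reaction (2): H2→Cu ratio 1:1 ⇒ n(Cu) = 0.0984118 mol.
Reaction (3): Cu→Ag ratio 1:2 ⇒ n(Ag) = 0.196824 mol.
Mass of Ag = 0.196824 × 107.87 = 21.2314 g.

21.231 g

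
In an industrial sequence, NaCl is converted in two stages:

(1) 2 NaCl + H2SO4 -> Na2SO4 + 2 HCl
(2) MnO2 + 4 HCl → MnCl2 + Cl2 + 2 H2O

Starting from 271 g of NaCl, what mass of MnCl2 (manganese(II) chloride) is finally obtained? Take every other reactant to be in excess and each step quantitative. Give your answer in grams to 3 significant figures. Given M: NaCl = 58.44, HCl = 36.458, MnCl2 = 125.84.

n(NaCl) = 271.0 / 58.44 = 4.637 mol.
Step 1 gives a 2:2 ratio of NaCl to HCl, so n(HCl) = 4.637 mol.
In step 2 the HCl:MnCl2 ratio is 4:1, so n(MnCl2) = 1.159 mol.
Mass of MnCl2 = 1.159 × 125.84 = 145.9 g.

146 g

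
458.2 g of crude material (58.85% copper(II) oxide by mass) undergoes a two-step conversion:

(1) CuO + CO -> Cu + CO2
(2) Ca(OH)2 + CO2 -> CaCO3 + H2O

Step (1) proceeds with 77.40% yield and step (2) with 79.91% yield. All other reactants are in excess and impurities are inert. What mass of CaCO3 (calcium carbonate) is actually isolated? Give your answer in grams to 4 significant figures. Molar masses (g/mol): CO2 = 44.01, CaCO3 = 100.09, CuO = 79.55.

209.8 g

Pure CuO = 458.2 × 0.5885 = 269.65 g.
n(CuO) = 269.65 / 79.55 = 3.3897 mol.
Step 1 (CuO:CO2 = 1:1): theoretical n(CO2) = 3.3897 mol; at 77.40% yield, n(CO2) = 2.6236 mol.
Step 2 (CO2:CaCO3 = 1:1): theoretical n(CaCO3) = 2.6236 mol, so theoretical mass = 2.6236 × 100.09 = 262.60 g.
At 79.91% yield, actual mass of CaCO3 = 262.60 × 0.7991 = 209.84 g.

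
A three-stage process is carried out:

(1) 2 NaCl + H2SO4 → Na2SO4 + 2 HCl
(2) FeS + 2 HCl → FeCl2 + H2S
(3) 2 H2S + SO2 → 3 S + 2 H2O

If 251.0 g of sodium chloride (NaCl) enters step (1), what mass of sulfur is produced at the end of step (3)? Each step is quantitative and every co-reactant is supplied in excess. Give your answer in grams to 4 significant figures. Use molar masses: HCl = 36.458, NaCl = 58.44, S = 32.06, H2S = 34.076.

103.3 g

n(NaCl) = 251.0 / 58.44 = 4.2950 mol.
Reaction (1): NaCl→HCl ratio 2:2 ⇒ n(HCl) = 4.2950 mol.
Reaction (2): HCl→H2S ratio 2:1 ⇒ n(H2S) = 2.1475 mol.
Reaction (3): H2S→S ratio 2:3 ⇒ n(S) = 3.2213 mol.
Mass of S = 3.2213 × 32.06 = 103.27 g.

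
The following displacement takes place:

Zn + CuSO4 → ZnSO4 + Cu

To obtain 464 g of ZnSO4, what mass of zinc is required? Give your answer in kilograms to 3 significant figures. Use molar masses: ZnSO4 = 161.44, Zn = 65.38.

n(ZnSO4) = 464.0 g / 161.44 g/mol = 2.874 mol.
From the equation the ZnSO4:Zn mole ratio is 1:1, so n(Zn) = 2.874 × 1/1 = 2.874 mol.
Mass of Zn = 2.874 mol × 65.38 g/mol = 187.9 g.
Converting to kg: 187.9 g = 0.188 kg.

0.188 kg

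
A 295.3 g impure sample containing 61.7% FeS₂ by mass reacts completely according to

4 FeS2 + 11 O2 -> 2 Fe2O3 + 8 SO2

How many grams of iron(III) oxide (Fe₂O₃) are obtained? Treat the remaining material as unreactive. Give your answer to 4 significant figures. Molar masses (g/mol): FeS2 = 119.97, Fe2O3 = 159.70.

121.3 g

Mass of pure FeS2 = 295.3 g × 0.617 = 182.20 g.
n(FeS2) = 182.20 g / 119.97 g/mol = 1.5187 mol.
From the equation the FeS2:Fe2O3 mole ratio is 4:2, so n(Fe2O3) = 1.5187 × 2/4 = 0.75936 mol.
Mass of Fe2O3 = 0.75936 mol × 159.70 g/mol = 121.27 g.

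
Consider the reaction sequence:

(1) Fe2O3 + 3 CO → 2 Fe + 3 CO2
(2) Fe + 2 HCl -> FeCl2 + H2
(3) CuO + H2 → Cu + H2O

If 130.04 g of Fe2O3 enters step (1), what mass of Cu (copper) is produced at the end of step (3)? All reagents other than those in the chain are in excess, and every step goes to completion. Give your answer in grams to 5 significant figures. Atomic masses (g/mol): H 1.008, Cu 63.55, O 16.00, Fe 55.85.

103.49 g

M(Fe2O3) = 2(55.85) + 3(16.00) = 159.70 g/mol.
M(Cu) = 63.55 g/mol.
n(Fe2O3) = 130.04 / 159.70 = 0.814277 mol.
Reaction (1): Fe2O3→Fe ratio 1:2 ⇒ n(Fe) = 1.62855 mol.
Reaction (2): Fe→H2 ratio 1:1 ⇒ n(H2) = 1.62855 mol.
Reaction (3): H2→Cu ratio 1:1 ⇒ n(Cu) = 1.62855 mol.
Mass of Cu = 1.62855 × 63.55 = 103.495 g.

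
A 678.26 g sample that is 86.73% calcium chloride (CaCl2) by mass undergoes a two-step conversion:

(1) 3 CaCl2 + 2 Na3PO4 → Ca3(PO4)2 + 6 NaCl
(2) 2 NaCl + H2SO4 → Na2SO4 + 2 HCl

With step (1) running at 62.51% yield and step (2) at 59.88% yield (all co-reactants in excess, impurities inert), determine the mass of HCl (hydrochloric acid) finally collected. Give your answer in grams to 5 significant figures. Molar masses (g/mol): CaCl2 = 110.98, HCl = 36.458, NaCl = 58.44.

144.67 g

Pure CaCl2 = 678.26 × 0.8673 = 588.255 g.
n(CaCl2) = 588.255 / 110.98 = 5.30055 mol.
Step 1 (CaCl2:NaCl = 3:6): theoretical n(NaCl) = 10.6011 mol; at 62.51% yield, n(NaCl) = 6.62675 mol.
Step 2 (NaCl:HCl = 2:2): theoretical n(HCl) = 6.62675 mol, so theoretical mass = 6.62675 × 36.458 = 241.598 g.
At 59.88% yield, actual mass of HCl = 241.598 × 0.5988 = 144.669 g.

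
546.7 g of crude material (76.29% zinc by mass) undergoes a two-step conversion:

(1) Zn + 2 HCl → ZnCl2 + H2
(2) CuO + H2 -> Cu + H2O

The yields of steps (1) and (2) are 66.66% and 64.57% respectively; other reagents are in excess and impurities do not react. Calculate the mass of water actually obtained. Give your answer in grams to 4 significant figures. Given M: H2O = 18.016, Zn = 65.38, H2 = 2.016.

49.47 g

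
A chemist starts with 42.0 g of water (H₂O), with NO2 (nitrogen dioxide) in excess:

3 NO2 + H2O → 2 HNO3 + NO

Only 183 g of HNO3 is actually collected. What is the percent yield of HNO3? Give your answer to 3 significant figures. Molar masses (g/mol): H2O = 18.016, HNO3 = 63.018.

n(H2O) = 42.00 g / 18.016 g/mol = 2.331 mol.
From the equation the H2O:HNO3 mole ratio is 1:2, so n(HNO3) = 2.331 × 2/1 = 4.663 mol.
Mass of HNO3 = 4.663 mol × 63.018 g/mol = 293.8 g.
This is the theoretical yield. Percent yield = 183 g / 293.8 g × 100% = 62.28%.

62.3 %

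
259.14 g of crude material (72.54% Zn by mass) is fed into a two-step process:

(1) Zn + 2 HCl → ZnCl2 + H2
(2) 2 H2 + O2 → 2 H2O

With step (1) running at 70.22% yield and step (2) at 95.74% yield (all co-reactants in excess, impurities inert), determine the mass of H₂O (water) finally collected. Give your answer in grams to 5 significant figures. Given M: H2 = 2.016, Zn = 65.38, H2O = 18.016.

34.824 g

Pure Zn = 259.14 × 0.7254 = 187.980 g.
n(Zn) = 187.980 / 65.38 = 2.87519 mol.
Step 1 (Zn:H2 = 1:1): theoretical n(H2) = 2.87519 mol; at 70.22% yield, n(H2) = 2.01896 mol.
Step 2 (H2:H2O = 2:2): theoretical n(H2O) = 2.01896 mol, so theoretical mass = 2.01896 × 18.016 = 36.3736 g.
At 95.74% yield, actual mass of H2O = 36.3736 × 0.9574 = 34.8241 g.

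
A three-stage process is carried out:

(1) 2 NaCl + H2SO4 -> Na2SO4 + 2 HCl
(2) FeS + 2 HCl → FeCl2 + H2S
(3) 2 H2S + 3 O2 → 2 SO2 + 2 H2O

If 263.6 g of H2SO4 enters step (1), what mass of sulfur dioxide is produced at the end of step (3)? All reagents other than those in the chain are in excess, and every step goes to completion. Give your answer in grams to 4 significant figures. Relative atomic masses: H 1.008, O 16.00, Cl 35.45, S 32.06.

M(H2SO4) = 2(1.008) + 32.06 + 4(16.00) = 98.076 g/mol.
M(SO2) = 32.06 + 2(16.00) = 64.06 g/mol.
n(H2SO4) = 263.6 / 98.076 = 2.6877 mol.
Reaction (1): H2SO4→HCl ratio 1:2 ⇒ n(HCl) = 5.3754 mol.
Reaction (2): HCl→H2S ratio 2:1 ⇒ n(H2S) = 2.6877 mol.
Reaction (3): H2S→SO2 ratio 2:2 ⇒ n(SO2) = 2.6877 mol.
Mass of SO2 = 2.6877 × 64.06 = 172.17 g.

172.2 g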